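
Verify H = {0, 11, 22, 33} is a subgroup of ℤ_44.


Subgroup test for H = {0, 11, 22, 33} in (ℤ_44, +):
(1) 0 ∈ H? Yes
(2) Closure: for all a,b ∈ H, (a+b) mod 44 ∈ H? Yes
(3) Inverses: for all a ∈ H, -a mod 44 ∈ H? Yes

Yes, H is a subgroup of ℤ_44


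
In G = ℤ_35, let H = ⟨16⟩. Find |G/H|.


|⟨16⟩| = n / gcd(16, 35) = 35 / 1 = 35
H is normal (ℤ_35 is abelian).
|G/H| = |G| / |H| = 35 / 35 = 1

|G/H| = 1


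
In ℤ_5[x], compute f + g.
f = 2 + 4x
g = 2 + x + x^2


Add coefficients mod 5:
x^0: 2 + 2 = 4 (mod 5)
x^1: 4 + 1 = 0 (mod 5)
x^2: 0 + 1 = 1 (mod 5)
Result: 4 + x^2

f + g = 4 + x^2


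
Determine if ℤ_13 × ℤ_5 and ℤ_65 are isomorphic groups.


Comparing ℤ_13 × ℤ_5 and ℤ_65:
gcd(13,5) = 1, so ℤ_13 × ℤ_5 ≅ ℤ_65 (CRT)

Yes, ℤ_13 × ℤ_5 ≅ ℤ_65


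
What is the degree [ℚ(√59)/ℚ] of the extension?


√59 has minimal polynomial x² - 59 (irreducible over ℚ since 59 is squarefree)

[ℚ(√59)/ℚ] = 2


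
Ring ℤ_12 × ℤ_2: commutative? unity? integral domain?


Direct product ring; commutative with unity (1,1); but (1,0)·(0,1) = (0,0) gives zero divisors, so not an integral domain
Commutative: Yes
Integral domain: No
Has unity: Yes

ℤ_12 × ℤ_2: Commutative=Yes, Unity=Yes


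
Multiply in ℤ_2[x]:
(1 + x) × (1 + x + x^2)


Expand and collect like terms; reduce coefficients mod 2:
x^0: 1·1 = 1 ≡ 1 (mod 2)
x^1: 1·1 + 1·1 = 2 ≡ 0 (mod 2)
x^2: 1·1 + 1·1 = 2 ≡ 0 (mod 2)
x^3: 1·1 = 1 ≡ 1 (mod 2)
Result: 1 + x^3

f · g = 1 + x^3


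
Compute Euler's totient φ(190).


Factor n: 190 = 2 × 5 × 19
φ(n) = n · ∏(1 - 1/p) over distinct primes p | n
φ(190) = 190 · (1 - 1/2) · (1 - 1/5) · (1 - 1/19) = 72

φ(190) = 72


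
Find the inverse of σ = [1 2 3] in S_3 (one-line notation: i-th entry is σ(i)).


To find σ⁻¹, swap domain and range:
σ(1) = 1 → σ⁻¹(1) = 1
σ(2) = 2 → σ⁻¹(2) = 2
σ(3) = 3 → σ⁻¹(3) = 3

σ⁻¹ = [1 2 3]


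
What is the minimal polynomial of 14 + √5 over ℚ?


Let α = 14 + √5. Then α - 14 = √5, so (α - 14)² = 5, giving α² - 28α + 191 = 0. Degree 2 and α ∉ ℚ, so this is the minimal polynomial.

Minimal polynomial: x² - 28x + 191


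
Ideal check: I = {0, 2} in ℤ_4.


Check ideal conditions for I = {0, 2} in ℤ_4:
(1) I is an additive subgroup? Yes
(2) For r ∈ ℤ_4 and a ∈ I: r·a ∈ I? Yes

Yes, I is an ideal of ℤ_4


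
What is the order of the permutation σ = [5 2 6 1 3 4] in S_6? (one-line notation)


Cycle decomposition: (1 5 3 6 4)
Cycle lengths: 5
Order = lcm(5) = 5

ord(σ) = 5


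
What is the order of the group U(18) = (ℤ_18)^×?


U(n) is the group of units mod n; |U(n)| = φ(n)
|U(18)| = φ(18) = 6

|U(18) = (ℤ_18)^×| = 6


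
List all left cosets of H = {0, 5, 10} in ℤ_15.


H = {0, 5, 10}, |H| = 3
Number of cosets = |G|/|H| = 15/3 = 5
0 + H = {0, 5, 10}
1 + H = {1, 6, 11}
2 + H = {2, 7, 12}
3 + H = {3, 8, 13}
4 + H = {4, 9, 14}

Cosets: 0+H={0,5,10}; 1+H={1,6,11}; 2+H={2,7,12}; 3+H={3,8,13}; 4+H={4,9,14}


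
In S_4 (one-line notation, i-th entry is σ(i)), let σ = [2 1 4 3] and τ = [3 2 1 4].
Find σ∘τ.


σ∘τ: apply τ first, then σ
1 →τ 3 →σ 4
2 →τ 2 →σ 1
3 →τ 1 →σ 2
4 →τ 4 →σ 3

σ∘τ = [4 1 2 3]


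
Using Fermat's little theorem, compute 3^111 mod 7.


Fermat's little theorem: if p is prime and gcd(a,p)=1, then a^(p-1) ≡ 1 (mod p)
p = 7 is prime, gcd(3,7) = 1
Reduce exponent: 111 mod 6 = 3
So 3^111 ≡ 3^3 (mod 7)
3^3 mod 7 = 6

3^111 ≡ 6 (mod 7)


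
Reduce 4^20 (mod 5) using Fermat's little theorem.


Fermat's little theorem: if p is prime and gcd(a,p)=1, then a^(p-1) ≡ 1 (mod p)
p = 5 is prime, gcd(4,5) = 1
Reduce exponent: 20 mod 4 = 0
So 4^20 ≡ 4^0 (mod 5)
4^0 = 1

4^20 ≡ 1 (mod 5)


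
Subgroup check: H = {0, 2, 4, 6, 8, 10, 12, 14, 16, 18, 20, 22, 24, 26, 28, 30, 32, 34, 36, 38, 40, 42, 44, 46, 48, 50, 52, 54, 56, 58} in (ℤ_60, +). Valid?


Subgroup test for H = {0, 2, 4, 6, 8, 10, 12, 14, 16, 18, 20, 22, 24, 26, 28, 30, 32, 34, 36, 38, 40, 42, 44, 46, 48, 50, 52, 54, 56, 58} in (ℤ_60, +):
(1) 0 ∈ H? Yes
(2) Closure: for all a,b ∈ H, (a+b) mod 60 ∈ H? Yes
(3) Inverses: for all a ∈ H, -a mod 60 ∈ H? Yes

Yes, H is a subgroup of ℤ_60


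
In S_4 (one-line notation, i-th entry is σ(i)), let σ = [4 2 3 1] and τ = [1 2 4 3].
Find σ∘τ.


σ∘τ: apply τ first, then σ
1 →τ 1 →σ 4
2 →τ 2 →σ 2
3 →τ 4 →σ 1
4 →τ 3 →σ 3

σ∘τ = [4 2 1 3]


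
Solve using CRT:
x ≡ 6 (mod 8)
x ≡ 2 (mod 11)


m₁ = 8, m₂ = 11, gcd = 1, so CRT applies. M = m₁·m₂ = 88
Let M₁ = M/m₁ = 11, M₂ = M/m₂ = 8
Find y₁ ≡ M₁⁻¹ (mod m₁): 11⁻¹ ≡ 3 (mod 8)
Find y₂ ≡ M₂⁻¹ (mod m₂): 8⁻¹ ≡ 7 (mod 11)
x = a₁·M₁·y₁ + a₂·M₂·y₂ = 6·11·3 + 2·8·7 = 310
Reduce mod 88: x ≡ 46
Check: 46 mod 8 = 6 ✓, 46 mod 11 = 2 ✓

x ≡ 46 (mod 88)


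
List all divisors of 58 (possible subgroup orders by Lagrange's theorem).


Lagrange's theorem: |H| divides |G|
|G| = 58
Divisors of 58: 1, 2, 29, 58

Possible subgroup orders: {1, 2, 29, 58}


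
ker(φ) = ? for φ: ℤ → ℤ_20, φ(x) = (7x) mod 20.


Kernel = preimage of identity
ker(φ) = {x ∈ ℤ : 7x ≡ 0 (mod 20)}. gcd(7,20) = 1, so 7x ≡ 0 (mod 20) ⟺ x ≡ 0 (mod 20/1 = 20). Hence ker(φ) = 20ℤ

ker(φ) = 20ℤ


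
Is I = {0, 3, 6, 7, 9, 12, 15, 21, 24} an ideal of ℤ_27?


Check ideal conditions for I = {0, 3, 6, 7, 9, 12, 15, 21, 24} in ℤ_27:
(1) I is an additive subgroup? No
(2) For r ∈ ℤ_27 and a ∈ I: r·a ∈ I? No  [counterexample: r=2, a=7, r·a mod 27 = 14 ∉ I]

No, I is not an ideal of ℤ_27


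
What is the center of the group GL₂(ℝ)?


Z(G) = {g ∈ G | gx = xg for all x ∈ G}
Only scalar multiples of the identity commute with all invertible matrices

Z(GL₂(ℝ)) = {aI : a ∈ ℝ, a ≠ 0}


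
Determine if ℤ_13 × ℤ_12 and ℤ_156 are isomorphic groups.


Comparing ℤ_13 × ℤ_12 and ℤ_156:
gcd(13,12) = 1, so ℤ_13 × ℤ_12 ≅ ℤ_156 (CRT)

Yes, ℤ_13 × ℤ_12 ≅ ℤ_156


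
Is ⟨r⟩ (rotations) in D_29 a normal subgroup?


H = ⟨r⟩ (rotations) in D_29
The rotation subgroup ⟨r⟩ has index 2 in D_29, so it is normal

Yes, normal subgroup


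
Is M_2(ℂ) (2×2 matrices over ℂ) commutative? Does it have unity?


Matrix multiplication is non-commutative for n ≥ 2; the identity matrix I is the unity; singular matrices give zero divisors, so not an integral domain
Commutative: No
Integral domain: No
Has unity: Yes

M_2(ℂ) (2×2 matrices over ℂ): Commutative=No, Unity=Yes


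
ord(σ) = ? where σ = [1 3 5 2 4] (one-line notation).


Cycle decomposition: (2 3 5 4)
Cycle lengths: 4
Order = lcm(4) = 4

ord(σ) = 4


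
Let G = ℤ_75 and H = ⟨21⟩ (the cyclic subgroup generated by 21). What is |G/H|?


|⟨21⟩| = n / gcd(21, 75) = 75 / 3 = 25
H is normal (ℤ_75 is abelian).
|G/H| = |G| / |H| = 75 / 25 = 3

|G/H| = 3


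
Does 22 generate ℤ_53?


g generates ℤ_n iff gcd(g, n) = 1
gcd(22, 53) = 1
Since gcd = 1, 22 is a generator.

Yes, 22 generates ℤ_53


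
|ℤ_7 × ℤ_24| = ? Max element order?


|ℤ_7 × ℤ_24| = 7 × 24 = 168
Max element order = lcm(7,24) = 168
Cyclic? Yes (gcd=1)

|ℤ_7×ℤ_24| = 168, max element order = 168


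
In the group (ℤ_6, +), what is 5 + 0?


Operation: addition mod 6
5 + 0 = (a + b) mod 6 with a = 5, b = 0

5 + 0 = 5


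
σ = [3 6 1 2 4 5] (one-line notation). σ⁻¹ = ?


To find σ⁻¹, swap domain and range:
σ(1) = 3 → σ⁻¹(3) = 1
σ(2) = 6 → σ⁻¹(6) = 2
σ(3) = 1 → σ⁻¹(1) = 3
σ(4) = 2 → σ⁻¹(2) = 4
σ(5) = 4 → σ⁻¹(4) = 5
σ(6) = 5 → σ⁻¹(5) = 6

σ⁻¹ = [3 4 1 5 6 2]


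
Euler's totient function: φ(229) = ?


Factor n: 229 = 229
φ(n) = n · ∏(1 - 1/p) over distinct primes p | n
φ(229) = 229 · (1 - 1/229) = 228

φ(229) = 228


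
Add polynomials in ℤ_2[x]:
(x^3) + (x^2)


Add coefficients mod 2:
x^0: 0 + 0 = 0 (mod 2)
x^1: 0 + 0 = 0 (mod 2)
x^2: 0 + 1 = 1 (mod 2)
x^3: 1 + 0 = 1 (mod 2)
Result: x^2 + x^3

f + g = x^2 + x^3


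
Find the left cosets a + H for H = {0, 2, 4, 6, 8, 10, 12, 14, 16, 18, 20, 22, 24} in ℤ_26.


H = {0, 2, 4, 6, 8, 10, 12, 14, 16, 18, 20, 22, 24}, |H| = 13
Number of cosets = |G|/|H| = 26/13 = 2
0 + H = {0, 2, 4, 6, 8, 10, 12, 14, 16, 18, 20, 22, 24}
1 + H = {1, 3, 5, 7, 9, 11, 13, 15, 17, 19, 21, 23, 25}

Cosets: 0+H={0,2,4,6,8,10,12,14,16,18,20,22,24}; 1+H={1,3,5,7,9,11,13,15,17,19,21,23,25}


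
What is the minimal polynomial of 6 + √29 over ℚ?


Let α = 6 + √29. Then α - 6 = √29, so (α - 6)² = 29, giving α² - 12α + 7 = 0. Degree 2 and α ∉ ℚ, so this is the minimal polynomial.

Minimal polynomial: x² - 12x + 7


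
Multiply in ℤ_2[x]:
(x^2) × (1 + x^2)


Expand and collect like terms; reduce coefficients mod 2:
x^0: 0·1 = 0 ≡ 0 (mod 2)
x^1: 0·0 + 0·1 = 0 ≡ 0 (mod 2)
x^2: 0·1 + 0·0 + 1·1 = 1 ≡ 1 (mod 2)
x^3: 0·1 + 1·0 = 0 ≡ 0 (mod 2)
x^4: 1·1 = 1 ≡ 1 (mod 2)
Result: x^2 + x^4

f · g = x^2 + x^4


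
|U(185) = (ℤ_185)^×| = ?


U(n) is the group of units mod n; |U(n)| = φ(n)
|U(185)| = φ(185) = 144

|U(185) = (ℤ_185)^×| = 144


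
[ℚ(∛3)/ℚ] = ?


∛3 has minimal polynomial x³ - 3 (irreducible over ℚ since 3 is not a perfect cube)

[ℚ(∛3)/ℚ] = 3


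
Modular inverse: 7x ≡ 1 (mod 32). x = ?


Use the extended Euclidean algorithm to write 1 = 7·s + 32·t; then s mod 32 is the inverse.
Euclidean algorithm:
  7 = 0·32 + 7
  32 = 4·7 + 4
  7 = 1·4 + 3
  4 = 1·3 + 1
  3 = 3·1 + 0
gcd(7,32) = 1
Back-substitution gives: 7·(-9) + 32·(2) = 1
So 7⁻¹ ≡ -9 ≡ 23 (mod 32)
Check: 7 × 23 = 161 ≡ 1 (mod 32) ✓

7⁻¹ ≡ 23 (mod 32)


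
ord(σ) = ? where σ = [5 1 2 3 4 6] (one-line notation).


Cycle decomposition: (1 5 4 3 2)
Cycle lengths: 5
Order = lcm(5) = 5

ord(σ) = 5


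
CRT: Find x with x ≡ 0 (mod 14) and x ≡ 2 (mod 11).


m₁ = 14, m₂ = 11, gcd = 1, so CRT applies. M = m₁·m₂ = 154
Let M₁ = M/m₁ = 11, M₂ = M/m₂ = 14
Find y₁ ≡ M₁⁻¹ (mod m₁): 11⁻¹ ≡ 9 (mod 14)
Find y₂ ≡ M₂⁻¹ (mod m₂): 14⁻¹ ≡ 4 (mod 11)
x = a₁·M₁·y₁ + a₂·M₂·y₂ = 0·11·9 + 2·14·4 = 112
Reduce mod 154: x ≡ 112
Check: 112 mod 14 = 0 ✓, 112 mod 11 = 2 ✓

x ≡ 112 (mod 154)


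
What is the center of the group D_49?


Z(G) = {g ∈ G | gx = xg for all x ∈ G}
For odd n, Z(D_n) = {e}: no nontrivial rotation commutes with all reflections

Z(D_49) = {e}


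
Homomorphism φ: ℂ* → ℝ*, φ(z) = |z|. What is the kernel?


Kernel = preimage of identity
ker(φ) = {z ∈ ℂ* | |z| = 1} = unit circle S¹

ker(φ) = S¹ (unit circle)


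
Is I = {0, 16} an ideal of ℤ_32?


Check ideal conditions for I = {0, 16} in ℤ_32:
(1) I is an additive subgroup? Yes
(2) For r ∈ ℤ_32 and a ∈ I: r·a ∈ I? Yes

Yes, I is an ideal of ℤ_32


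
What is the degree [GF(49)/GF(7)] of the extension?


GF(49) = GF(7^2), so the extension degree is 2

[GF(49)/GF(7)] = 2


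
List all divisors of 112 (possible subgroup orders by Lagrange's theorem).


Lagrange's theorem: |H| divides |G|
|G| = 112
Divisors of 112: 1, 2, 4, 7, 8, 14, 16, 28, 56, 112

Possible subgroup orders: {1, 2, 4, 7, 8, 14, 16, 28, 56, 112}


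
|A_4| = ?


|A_n| = n!/2 (even permutations)
|A_4| = 4!/2 = 24/2 = 12

|A_4| = 12


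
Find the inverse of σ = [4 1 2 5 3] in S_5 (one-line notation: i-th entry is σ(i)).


To find σ⁻¹, swap domain and range:
σ(1) = 4 → σ⁻¹(4) = 1
σ(2) = 1 → σ⁻¹(1) = 2
σ(3) = 2 → σ⁻¹(2) = 3
σ(4) = 5 → σ⁻¹(5) = 4
σ(5) = 3 → σ⁻¹(3) = 5

σ⁻¹ = [2 3 5 1 4]


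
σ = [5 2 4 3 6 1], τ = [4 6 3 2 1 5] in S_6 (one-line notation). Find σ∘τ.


σ∘τ: apply τ first, then σ
1 →τ 4 →σ 3
2 →τ 6 →σ 1
3 →τ 3 →σ 4
4 →τ 2 →σ 2
5 →τ 1 →σ 5
6 →τ 5 →σ 6

σ∘τ = [3 1 4 2 5 6]


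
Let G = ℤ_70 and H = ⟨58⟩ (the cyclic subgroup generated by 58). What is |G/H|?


|⟨58⟩| = n / gcd(58, 70) = 70 / 2 = 35
H is normal (ℤ_70 is abelian).
|G/H| = |G| / |H| = 70 / 35 = 2

|G/H| = 2


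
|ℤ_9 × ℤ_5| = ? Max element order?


|ℤ_9 × ℤ_5| = 9 × 5 = 45
Max element order = lcm(9,5) = 45
Cyclic? Yes (gcd=1)

|ℤ_9×ℤ_5| = 45, max element order = 45


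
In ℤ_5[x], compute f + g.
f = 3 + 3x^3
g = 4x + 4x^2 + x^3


Add coefficients mod 5:
x^0: 3 + 0 = 3 (mod 5)
x^1: 0 + 4 = 4 (mod 5)
x^2: 0 + 4 = 4 (mod 5)
x^3: 3 + 1 = 4 (mod 5)
Result: 3 + 4x + 4x^2 + 4x^3

f + g = 3 + 4x + 4x^2 + 4x^3


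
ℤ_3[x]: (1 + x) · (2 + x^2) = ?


Expand and collect like terms; reduce coefficients mod 3:
x^0: 1·2 = 2 ≡ 2 (mod 3)
x^1: 1·0 + 1·2 = 2 ≡ 2 (mod 3)
x^2: 1·1 + 1·0 = 1 ≡ 1 (mod 3)
x^3: 1·1 = 1 ≡ 1 (mod 3)
Result: 2 + 2x + x^2 + x^3

f · g = 2 + 2x + x^2 + x^3


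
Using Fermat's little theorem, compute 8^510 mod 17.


Fermat's little theorem: if p is prime and gcd(a,p)=1, then a^(p-1) ≡ 1 (mod p)
p = 17 is prime, gcd(8,17) = 1
Reduce exponent: 510 mod 16 = 14
So 8^510 ≡ 8^14 (mod 17)
8^14 mod 17 = 4

8^510 ≡ 4 (mod 17)


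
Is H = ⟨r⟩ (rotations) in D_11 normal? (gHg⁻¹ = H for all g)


H = ⟨r⟩ (rotations) in D_11
The rotation subgroup ⟨r⟩ has index 2 in D_11, so it is normal

Yes, normal subgroup


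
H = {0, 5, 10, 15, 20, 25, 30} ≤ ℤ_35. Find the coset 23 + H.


23 + H = {23 + h (mod 35) : h ∈ H}
23+0=23, 23+5=28, 23+10=33, 23+15=3, 23+20=8, 23+25=13, 23+30=18
23 + H = {3, 8, 13, 18, 23, 28, 33} = 3 + H

23 + H = {3, 8, 13, 18, 23, 28, 33}


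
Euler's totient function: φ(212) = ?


Factor n: 212 = 2^2 × 53
φ(n) = n · ∏(1 - 1/p) over distinct primes p | n
φ(212) = 212 · (1 - 1/2) · (1 - 1/53) = 104

φ(212) = 104


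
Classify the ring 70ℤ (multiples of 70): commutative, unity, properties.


70ℤ is a commutative ring under +,× but has no multiplicative identity (1 ∉ 70ℤ); it has no zero divisors, but without unity it is not an integral domain
Commutative: Yes
Integral domain: No
Has unity: No

70ℤ (multiples of 70): Commutative=Yes, Unity=No


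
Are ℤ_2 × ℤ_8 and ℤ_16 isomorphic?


Comparing ℤ_2 × ℤ_8 and ℤ_16:
gcd(2,8) = 2 ≠ 1. Max element order in ℤ_2×ℤ_8 is lcm(2,8) = 8 < 16, so it has no element of order 16

No, ℤ_2 × ℤ_8 ≇ ℤ_16


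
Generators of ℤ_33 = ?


g generates ℤ_n iff gcd(g,n) = 1
Prime factors of 33: 3, 11
Generators are g ∈ {1,...,32} not divisible by any of these primes.
Generators: {1, 2, 4, 5, 7, 8, 10, 13, 14, 16, 17, 19, 20, 23, 25, 26, 28, 29, 31, 32}
Number of generators = φ(33) = 20

Generators of ℤ_33 = {1, 2, 4, 5, 7, 8, 10, 13, 14, 16, 17, 19, 20, 23, 25, 26, 28, 29, 31, 32}


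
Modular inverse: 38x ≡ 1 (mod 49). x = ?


Use the extended Euclidean algorithm to write 1 = 38·s + 49·t; then s mod 49 is the inverse.
Euclidean algorithm:
  38 = 0·49 + 38
  49 = 1·38 + 11
  38 = 3·11 + 5
  11 = 2·5 + 1
  5 = 5·1 + 0
gcd(38,49) = 1
Back-substitution gives: 38·(-9) + 49·(7) = 1
So 38⁻¹ ≡ -9 ≡ 40 (mod 49)
Check: 38 × 40 = 1520 ≡ 1 (mod 49) ✓

38⁻¹ ≡ 40 (mod 49)


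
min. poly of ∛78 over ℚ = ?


∛78 satisfies x³ - 78 = 0, irreducible over ℚ (no rational root; 78 is not a perfect cube)

Minimal polynomial: x³ - 78


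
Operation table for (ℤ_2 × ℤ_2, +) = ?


Elements: {(0,0), (0,1), (1,0), (1,1)}
Operation: componentwise addition mod (2, 2)
Entry (a, b) = ((a₁+b₁) mod 2, (a₂+b₂) mod 2)

Cayley table:
      | (0,0) | (0,1) | (1,0) | (1,1)
(0,0) | (0,0) | (0,1) | (1,0) | (1,1)
(0,1) | (0,1) | (0,0) | (1,1) | (1,0)
(1,0) | (1,0) | (1,1) | (0,0) | (0,1)
(1,1) | (1,1) | (1,0) | (0,1) | (0,0)


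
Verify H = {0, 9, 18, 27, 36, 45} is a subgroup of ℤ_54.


Subgroup test for H = {0, 9, 18, 27, 36, 45} in (ℤ_54, +):
(1) 0 ∈ H? Yes
(2) Closure: for all a,b ∈ H, (a+b) mod 54 ∈ H? Yes
(3) Inverses: for all a ∈ H, -a mod 54 ∈ H? Yes

Yes, H is a subgroup of ℤ_54


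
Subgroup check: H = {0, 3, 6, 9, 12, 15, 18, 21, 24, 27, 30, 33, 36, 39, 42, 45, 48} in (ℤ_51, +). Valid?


Subgroup test for H = {0, 3, 6, 9, 12, 15, 18, 21, 24, 27, 30, 33, 36, 39, 42, 45, 48} in (ℤ_51, +):
(1) 0 ∈ H? Yes
(2) Closure: for all a,b ∈ H, (a+b) mod 51 ∈ H? Yes
(3) Inverses: for all a ∈ H, -a mod 51 ∈ H? Yes

Yes, H is a subgroup of ℤ_51


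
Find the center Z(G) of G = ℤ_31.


Z(G) = {g ∈ G | gx = xg for all x ∈ G}
ℤ_31 is abelian, so Z(G) = G

Z(ℤ_31) = ℤ_31


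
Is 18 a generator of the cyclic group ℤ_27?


g generates ℤ_n iff gcd(g, n) = 1
gcd(18, 27) = 9
Since gcd = 9 ≠ 1, ⟨18⟩ has order 3 < 27, so 18 is not a generator.

No, 18 does not generate ℤ_27


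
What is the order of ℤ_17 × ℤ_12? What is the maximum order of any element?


|ℤ_17 × ℤ_12| = 17 × 12 = 204
Max element order = lcm(17,12) = 204
Cyclic? Yes (gcd=1)

|ℤ_17×ℤ_12| = 204, max element order = 204


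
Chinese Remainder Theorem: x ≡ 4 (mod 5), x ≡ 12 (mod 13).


m₁ = 5, m₂ = 13, gcd = 1, so CRT applies. M = m₁·m₂ = 65
Let M₁ = M/m₁ = 13, M₂ = M/m₂ = 5
Find y₁ ≡ M₁⁻¹ (mod m₁): 13⁻¹ ≡ 2 (mod 5)
Find y₂ ≡ M₂⁻¹ (mod m₂): 5⁻¹ ≡ 8 (mod 13)
x = a₁·M₁·y₁ + a₂·M₂·y₂ = 4·13·2 + 12·5·8 = 584
Reduce mod 65: x ≡ 64
Check: 64 mod 5 = 4 ✓, 64 mod 13 = 12 ✓

x ≡ 64 (mod 65)


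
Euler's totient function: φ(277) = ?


Factor n: 277 = 277
φ(n) = n · ∏(1 - 1/p) over distinct primes p | n
φ(277) = 277 · (1 - 1/277) = 276

φ(277) = 276


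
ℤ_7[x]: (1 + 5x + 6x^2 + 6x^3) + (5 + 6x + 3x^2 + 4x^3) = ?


Add coefficients mod 7:
x^0: 1 + 5 = 6 (mod 7)
x^1: 5 + 6 = 4 (mod 7)
x^2: 6 + 3 = 2 (mod 7)
x^3: 6 + 4 = 3 (mod 7)
Result: 6 + 4x + 2x^2 + 3x^3

f + g = 6 + 4x + 2x^2 + 3x^3


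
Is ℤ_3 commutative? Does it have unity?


ℤ_3 is a commutative ring with unity 1; 3 is prime, so ℤ_3 is a field (hence an integral domain)
Commutative: Yes
Integral domain: Yes
Has unity: Yes

ℤ_3: Commutative=Yes, Unity=Yes


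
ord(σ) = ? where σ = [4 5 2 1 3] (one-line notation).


Cycle decomposition: (1 4) (2 5 3)
Cycle lengths: 2, 3
Order = lcm(2, 3) = 6

ord(σ) = 6


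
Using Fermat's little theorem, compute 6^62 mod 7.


Fermat's little theorem: if p is prime and gcd(a,p)=1, then a^(p-1) ≡ 1 (mod p)
p = 7 is prime, gcd(6,7) = 1
Reduce exponent: 62 mod 6 = 2
So 6^62 ≡ 6^2 (mod 7)
6^2 mod 7 = 1

6^62 ≡ 1 (mod 7)


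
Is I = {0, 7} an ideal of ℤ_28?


Check ideal conditions for I = {0, 7} in ℤ_28:
(1) I is an additive subgroup? No
(2) For r ∈ ℤ_28 and a ∈ I: r·a ∈ I? No  [counterexample: r=2, a=7, r·a mod 28 = 14 ∉ I]

No, I is not an ideal of ℤ_28


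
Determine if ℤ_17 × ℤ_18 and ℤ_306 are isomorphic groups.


Comparing ℤ_17 × ℤ_18 and ℤ_306:
gcd(17,18) = 1, so ℤ_17 × ℤ_18 ≅ ℤ_306 (CRT)

Yes, ℤ_17 × ℤ_18 ≅ ℤ_306


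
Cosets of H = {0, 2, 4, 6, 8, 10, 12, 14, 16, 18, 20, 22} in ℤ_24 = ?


H = {0, 2, 4, 6, 8, 10, 12, 14, 16, 18, 20, 22}, |H| = 12
Number of cosets = |G|/|H| = 24/12 = 2
0 + H = {0, 2, 4, 6, 8, 10, 12, 14, 16, 18, 20, 22}
1 + H = {1, 3, 5, 7, 9, 11, 13, 15, 17, 19, 21, 23}

Cosets: 0+H={0,2,4,6,8,10,12,14,16,18,20,22}; 1+H={1,3,5,7,9,11,13,15,17,19,21,23}


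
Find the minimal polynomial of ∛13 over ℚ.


∛13 satisfies x³ - 13 = 0, irreducible over ℚ (no rational root; 13 is not a perfect cube)

Minimal polynomial: x³ - 13


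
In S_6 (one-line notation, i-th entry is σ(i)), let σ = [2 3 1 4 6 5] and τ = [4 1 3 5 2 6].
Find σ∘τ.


σ∘τ: apply τ first, then σ
1 →τ 4 →σ 4
2 →τ 1 →σ 2
3 →τ 3 →σ 1
4 →τ 5 →σ 6
5 →τ 2 →σ 3
6 →τ 6 →σ 5

σ∘τ = [4 2 1 6 3 5]


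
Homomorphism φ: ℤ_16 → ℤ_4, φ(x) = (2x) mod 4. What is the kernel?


Kernel = preimage of identity
ker(φ) = {x ∈ ℤ_16 : 2x ≡ 0 (mod 4)}. Since 4 | 16, φ is well-defined. The kernel is the cyclic subgroup ⟨2⟩ of ℤ_16 (order 8), i.e. {0, 2, 4, 6, 8, 10, 12, 14}

ker(φ) = {0, 2, 4, 6, 8, 10, 12, 14}


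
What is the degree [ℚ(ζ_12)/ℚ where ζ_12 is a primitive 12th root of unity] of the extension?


[ℚ(ζ_n):ℚ] = deg Φ_n(x) = φ(n). Here φ(12) = 4

[ℚ(ζ_12)/ℚ where ζ_12 is a primitive 12th root of unity] = 4


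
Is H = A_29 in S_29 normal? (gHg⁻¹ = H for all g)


H = A_29 in S_29
A_29 has index 2 in S_29, and every subgroup of index 2 is normal

Yes, normal subgroup


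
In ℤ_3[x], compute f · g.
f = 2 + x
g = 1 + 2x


Expand and collect like terms; reduce coefficients mod 3:
x^0: 2·1 = 2 ≡ 2 (mod 3)
x^1: 2·2 + 1·1 = 5 ≡ 2 (mod 3)
x^2: 1·2 = 2 ≡ 2 (mod 3)
Result: 2 + 2x + 2x^2

f · g = 2 + 2x + 2x^2


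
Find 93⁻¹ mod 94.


Use the extended Euclidean algorithm to write 1 = 93·s + 94·t; then s mod 94 is the inverse.
Euclidean algorithm:
  93 = 0·94 + 93
  94 = 1·93 + 1
  93 = 93·1 + 0
gcd(93,94) = 1
Back-substitution gives: 93·(-1) + 94·(1) = 1
So 93⁻¹ ≡ -1 ≡ 93 (mod 94)
Check: 93 × 93 = 8649 ≡ 1 (mod 94) ✓

93⁻¹ ≡ 93 (mod 94)


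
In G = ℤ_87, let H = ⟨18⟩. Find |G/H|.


|⟨18⟩| = n / gcd(18, 87) = 87 / 3 = 29
H is normal (ℤ_87 is abelian).
|G/H| = |G| / |H| = 87 / 29 = 3

|G/H| = 3


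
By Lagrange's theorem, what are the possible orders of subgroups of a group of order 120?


Lagrange's theorem: |H| divides |G|
|G| = 120
Divisors of 120: 1, 2, 3, 4, 5, 6, 8, 10, 12, 15, 20, 24, 30, 40, 60, 120

Possible subgroup orders: {1, 2, 3, 4, 5, 6, 8, 10, 12, 15, 20, 24, 30, 40, 60, 120}


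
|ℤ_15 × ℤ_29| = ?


|A × B| = |A| · |B|
|ℤ_15 × ℤ_29| = 15 × 29 = 435

|ℤ_15 × ℤ_29| = 435


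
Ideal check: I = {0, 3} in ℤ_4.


Check ideal conditions for I = {0, 3} in ℤ_4:
(1) I is an additive subgroup? No
(2) For r ∈ ℤ_4 and a ∈ I: r·a ∈ I? No  [counterexample: r=2, a=3, r·a mod 4 = 2 ∉ I]

No, I is not an ideal of ℤ_4


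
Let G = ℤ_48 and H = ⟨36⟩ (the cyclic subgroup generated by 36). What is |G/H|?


|⟨36⟩| = n / gcd(36, 48) = 48 / 12 = 4
H is normal (ℤ_48 is abelian).
|G/H| = |G| / |H| = 48 / 4 = 12

|G/H| = 12


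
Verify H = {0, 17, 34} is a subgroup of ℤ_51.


Subgroup test for H = {0, 17, 34} in (ℤ_51, +):
(1) 0 ∈ H? Yes
(2) Closure: for all a,b ∈ H, (a+b) mod 51 ∈ H? Yes
(3) Inverses: for all a ∈ H, -a mod 51 ∈ H? Yes

Yes, H is a subgroup of ℤ_51


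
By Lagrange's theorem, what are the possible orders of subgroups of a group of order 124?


Lagrange's theorem: |H| divides |G|
|G| = 124
Divisors of 124: 1, 2, 4, 31, 62, 124

Possible subgroup orders: {1, 2, 4, 31, 62, 124}


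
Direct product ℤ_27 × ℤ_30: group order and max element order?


|ℤ_27 × ℤ_30| = 27 × 30 = 810
Max element order = lcm(27,30) = 270
Cyclic? No (gcd=3)

|ℤ_27×ℤ_30| = 810, max element order = 270


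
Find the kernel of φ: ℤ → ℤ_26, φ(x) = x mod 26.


Kernel = preimage of identity
ker(φ) = {x ∈ ℤ : x ≡ 0 (mod 26)} = 26ℤ = {0, ±26, ±52, ...}

ker(φ) = 26ℤ


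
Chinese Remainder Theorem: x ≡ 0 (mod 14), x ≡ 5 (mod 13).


m₁ = 14, m₂ = 13, gcd = 1, so CRT applies. M = m₁·m₂ = 182
Let M₁ = M/m₁ = 13, M₂ = M/m₂ = 14
Find y₁ ≡ M₁⁻¹ (mod m₁): 13⁻¹ ≡ 13 (mod 14)
Find y₂ ≡ M₂⁻¹ (mod m₂): 14⁻¹ ≡ 1 (mod 13)
x = a₁·M₁·y₁ + a₂·M₂·y₂ = 0·13·13 + 5·14·1 = 70
Reduce mod 182: x ≡ 70
Check: 70 mod 14 = 0 ✓, 70 mod 13 = 5 ✓

x ≡ 70 (mod 182)


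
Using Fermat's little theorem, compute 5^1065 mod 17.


Fermat's little theorem: if p is prime and gcd(a,p)=1, then a^(p-1) ≡ 1 (mod p)
p = 17 is prime, gcd(5,17) = 1
Reduce exponent: 1065 mod 16 = 9
So 5^1065 ≡ 5^9 (mod 17)
5^9 mod 17 = 12

5^1065 ≡ 12 (mod 17)


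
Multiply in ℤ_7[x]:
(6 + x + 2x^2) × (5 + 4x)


Expand and collect like terms; reduce coefficients mod 7:
x^0: 6·5 = 30 ≡ 2 (mod 7)
x^1: 6·4 + 1·5 = 29 ≡ 1 (mod 7)
x^2: 1·4 + 2·5 = 14 ≡ 0 (mod 7)
x^3: 2·4 = 8 ≡ 1 (mod 7)
Result: 2 + x + x^3

f · g = 2 + x + x^3


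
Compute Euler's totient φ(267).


Factor n: 267 = 3 × 89
φ(n) = n · ∏(1 - 1/p) over distinct primes p | n
φ(267) = 267 · (1 - 1/3) · (1 - 1/89) = 176

φ(267) = 176


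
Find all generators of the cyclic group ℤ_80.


g generates ℤ_n iff gcd(g,n) = 1
Prime factors of 80: 2, 5
Generators are g ∈ {1,...,79} not divisible by any of these primes.
Generators: {1, 3, 7, 9, 11, 13, 17, 19, 21, 23, 27, 29, 31, 33, 37, 39, 41, 43, 47, 49, 51, 53, 57, 59, 61, 63, 67, 69, 71, 73, 77, 79}
Number of generators = φ(80) = 32

Generators of ℤ_80 = {1, 3, 7, 9, 11, 13, 17, 19, 21, 23, 27, 29, 31, 33, 37, 39, 41, 43, 47, 49, 51, 53, 57, 59, 61, 63, 67, 69, 71, 73, 77, 79}


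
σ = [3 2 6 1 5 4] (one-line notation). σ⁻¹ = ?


To find σ⁻¹, swap domain and range:
σ(1) = 3 → σ⁻¹(3) = 1
σ(2) = 2 → σ⁻¹(2) = 2
σ(3) = 6 → σ⁻¹(6) = 3
σ(4) = 1 → σ⁻¹(1) = 4
σ(5) = 5 → σ⁻¹(5) = 5
σ(6) = 4 → σ⁻¹(4) = 6

σ⁻¹ = [4 2 1 6 5 3]


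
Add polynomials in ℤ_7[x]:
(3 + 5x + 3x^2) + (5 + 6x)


Add coefficients mod 7:
x^0: 3 + 5 = 1 (mod 7)
x^1: 5 + 6 = 4 (mod 7)
x^2: 3 + 0 = 3 (mod 7)
Result: 1 + 4x + 3x^2

f + g = 1 + 4x + 3x^2


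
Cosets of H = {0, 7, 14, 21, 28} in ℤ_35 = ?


H = {0, 7, 14, 21, 28}, |H| = 5
Number of cosets = |G|/|H| = 35/5 = 7
0 + H = {0, 7, 14, 21, 28}
1 + H = {1, 8, 15, 22, 29}
2 + H = {2, 9, 16, 23, 30}
3 + H = {3, 10, 17, 24, 31}
4 + H = {4, 11, 18, 25, 32}
5 + H = {5, 12, 19, 26, 33}
6 + H = {6, 13, 20, 27, 34}

Cosets: 0+H={0,7,14,21,28}; 1+H={1,8,15,22,29}; 2+H={2,9,16,23,30}; 3+H={3,10,17,24,31}; 4+H={4,11,18,25,32}; 5+H={5,12,19,26,33}; 6+H={6,13,20,27,34}


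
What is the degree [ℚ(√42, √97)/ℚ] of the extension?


[ℚ(√42,√97):ℚ] = [ℚ(√42,√97):ℚ(√42)]·[ℚ(√42):ℚ] = 2·2 = 4

[ℚ(√42, √97)/ℚ] = 4


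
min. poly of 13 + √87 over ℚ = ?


Let α = 13 + √87. Then α - 13 = √87, so (α - 13)² = 87, giving α² - 26α + 82 = 0. Degree 2 and α ∉ ℚ, so this is the minimal polynomial.

Minimal polynomial: x² - 26x + 82


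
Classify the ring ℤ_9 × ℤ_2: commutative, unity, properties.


Direct product ring; commutative with unity (1,1); but (1,0)·(0,1) = (0,0) gives zero divisors, so not an integral domain
Commutative: Yes
Integral domain: No
Has unity: Yes

ℤ_9 × ℤ_2: Commutative=Yes, Unity=Yes


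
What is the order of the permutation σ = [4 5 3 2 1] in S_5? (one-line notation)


Cycle decomposition: (1 4 2 5)
Cycle lengths: 4
Order = lcm(4) = 4

ord(σ) = 4


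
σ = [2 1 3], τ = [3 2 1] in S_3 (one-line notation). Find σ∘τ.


σ∘τ: apply τ first, then σ
1 →τ 3 →σ 3
2 →τ 2 →σ 1
3 →τ 1 →σ 2

σ∘τ = [3 1 2]


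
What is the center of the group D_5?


Z(G) = {g ∈ G | gx = xg for all x ∈ G}
For odd n, Z(D_n) = {e}: no nontrivial rotation commutes with all reflections

Z(D_5) = {e}


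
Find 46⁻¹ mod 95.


Use the extended Euclidean algorithm to write 1 = 46·s + 95·t; then s mod 95 is the inverse.
Euclidean algorithm:
  46 = 0·95 + 46
  95 = 2·46 + 3
  46 = 15·3 + 1
  3 = 3·1 + 0
gcd(46,95) = 1
Back-substitution gives: 46·(31) + 95·(-15) = 1
So 46⁻¹ ≡ 31 ≡ 31 (mod 95)
Check: 46 × 31 = 1426 ≡ 1 (mod 95) ✓

46⁻¹ ≡ 31 (mod 95)


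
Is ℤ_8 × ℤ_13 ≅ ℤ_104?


Comparing ℤ_8 × ℤ_13 and ℤ_104:
gcd(8,13) = 1, so ℤ_8 × ℤ_13 ≅ ℤ_104 (CRT)

Yes, ℤ_8 × ℤ_13 ≅ ℤ_104


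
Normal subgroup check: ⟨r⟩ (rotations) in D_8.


H = ⟨r⟩ (rotations) in D_8
The rotation subgroup ⟨r⟩ has index 2 in D_8, so it is normal

Yes, normal subgroup


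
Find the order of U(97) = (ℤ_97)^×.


U(n) is the group of units mod n; |U(n)| = φ(n)
|U(97)| = φ(97) = 96

|U(97) = (ℤ_97)^×| = 96


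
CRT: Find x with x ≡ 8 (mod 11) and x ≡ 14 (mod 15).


m₁ = 11, m₂ = 15, gcd = 1, so CRT applies. M = m₁·m₂ = 165
Let M₁ = M/m₁ = 15, M₂ = M/m₂ = 11
Find y₁ ≡ M₁⁻¹ (mod m₁): 15⁻¹ ≡ 3 (mod 11)
Find y₂ ≡ M₂⁻¹ (mod m₂): 11⁻¹ ≡ 11 (mod 15)
x = a₁·M₁·y₁ + a₂·M₂·y₂ = 8·15·3 + 14·11·11 = 2054
Reduce mod 165: x ≡ 74
Check: 74 mod 11 = 8 ✓, 74 mod 15 = 14 ✓

x ≡ 74 (mod 165)


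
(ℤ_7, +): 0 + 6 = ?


Operation: addition mod 7
0 + 6 = (a + b) mod 7 with a = 0, b = 6

0 + 6 = 6


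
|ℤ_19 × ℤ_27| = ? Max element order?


|ℤ_19 × ℤ_27| = 19 × 27 = 513
Max element order = lcm(19,27) = 513
Cyclic? Yes (gcd=1)

|ℤ_19×ℤ_27| = 513, max element order = 513


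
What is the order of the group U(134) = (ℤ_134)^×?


U(n) is the group of units mod n; |U(n)| = φ(n)
|U(134)| = φ(134) = 66

|U(134) = (ℤ_134)^×| = 66


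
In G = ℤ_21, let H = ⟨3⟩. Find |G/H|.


|⟨3⟩| = n / gcd(3, 21) = 21 / 3 = 7
H is normal (ℤ_21 is abelian).
|G/H| = |G| / |H| = 21 / 7 = 3

|G/H| = 3


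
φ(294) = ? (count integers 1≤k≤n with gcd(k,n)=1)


Factor n: 294 = 2 × 3 × 7^2
φ(n) = n · ∏(1 - 1/p) over distinct primes p | n
φ(294) = 294 · (1 - 1/2) · (1 - 1/3) · (1 - 1/7) = 84

φ(294) = 84


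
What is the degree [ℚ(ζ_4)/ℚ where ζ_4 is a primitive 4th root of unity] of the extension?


[ℚ(ζ_n):ℚ] = deg Φ_n(x) = φ(n). Here φ(4) = 2

[ℚ(ζ_4)/ℚ where ζ_4 is a primitive 4th root of unity] = 2


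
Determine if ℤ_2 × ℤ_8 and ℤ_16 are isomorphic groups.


Comparing ℤ_2 × ℤ_8 and ℤ_16:
gcd(2,8) = 2 ≠ 1. Max element order in ℤ_2×ℤ_8 is lcm(2,8) = 8 < 16, so it has no element of order 16

No, ℤ_2 × ℤ_8 ≇ ℤ_16


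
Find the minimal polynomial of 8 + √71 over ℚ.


Let α = 8 + √71. Then α - 8 = √71, so (α - 8)² = 71, giving α² - 16α - 7 = 0. Degree 2 and α ∉ ℚ, so this is the minimal polynomial.

Minimal polynomial: x² - 16x - 7


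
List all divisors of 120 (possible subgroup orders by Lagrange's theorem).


Lagrange's theorem: |H| divides |G|
|G| = 120
Divisors of 120: 1, 2, 3, 4, 5, 6, 8, 10, 12, 15, 20, 24, 30, 40, 60, 120

Possible subgroup orders: {1, 2, 3, 4, 5, 6, 8, 10, 12, 15, 20, 24, 30, 40, 60, 120}


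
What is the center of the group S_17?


Z(G) = {g ∈ G | gx = xg for all x ∈ G}
S_n is non-abelian for n ≥ 3; Z(S_17) is trivial

Z(S_17) = {e}


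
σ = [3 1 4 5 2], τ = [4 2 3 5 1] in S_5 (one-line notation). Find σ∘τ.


σ∘τ: apply τ first, then σ
1 →τ 4 →σ 5
2 →τ 2 →σ 1
3 →τ 3 →σ 4
4 →τ 5 →σ 2
5 →τ 1 →σ 3

σ∘τ = [5 1 4 2 3]


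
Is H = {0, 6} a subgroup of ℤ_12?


Subgroup test for H = {0, 6} in (ℤ_12, +):
(1) 0 ∈ H? Yes
(2) Closure: for all a,b ∈ H, (a+b) mod 12 ∈ H? Yes
(3) Inverses: for all a ∈ H, -a mod 12 ∈ H? Yes

Yes, H is a subgroup of ℤ_12


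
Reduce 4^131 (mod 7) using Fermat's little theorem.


Fermat's little theorem: if p is prime and gcd(a,p)=1, then a^(p-1) ≡ 1 (mod p)
p = 7 is prime, gcd(4,7) = 1
Reduce exponent: 131 mod 6 = 5
So 4^131 ≡ 4^5 (mod 7)
4^5 mod 7 = 2

4^131 ≡ 2 (mod 7)


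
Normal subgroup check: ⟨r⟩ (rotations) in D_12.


H = ⟨r⟩ (rotations) in D_12
The rotation subgroup ⟨r⟩ has index 2 in D_12, so it is normal

Yes, normal subgroup


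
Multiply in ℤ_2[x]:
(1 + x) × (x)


Expand and collect like terms; reduce coefficients mod 2:
x^0: 1·0 = 0 ≡ 0 (mod 2)
x^1: 1·1 + 1·0 = 1 ≡ 1 (mod 2)
x^2: 1·1 = 1 ≡ 1 (mod 2)
Result: x + x^2

f · g = x + x^2


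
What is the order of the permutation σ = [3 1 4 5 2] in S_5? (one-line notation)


Cycle decomposition: (1 3 4 5 2)
Cycle lengths: 5
Order = lcm(5) = 5

ord(σ) = 5


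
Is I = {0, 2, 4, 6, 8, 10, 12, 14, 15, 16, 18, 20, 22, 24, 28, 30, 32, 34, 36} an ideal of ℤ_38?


Check ideal conditions for I = {0, 2, 4, 6, 8, 10, 12, 14, 15, 16, 18, 20, 22, 24, 28, 30, 32, 34, 36} in ℤ_38:
(1) I is an additive subgroup? No
(2) For r ∈ ℤ_38 and a ∈ I: r·a ∈ I? No  [counterexample: r=2, a=32, r·a mod 38 = 26 ∉ I]

No, I is not an ideal of ℤ_38


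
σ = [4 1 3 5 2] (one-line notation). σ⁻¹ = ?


To find σ⁻¹, swap domain and range:
σ(1) = 4 → σ⁻¹(4) = 1
σ(2) = 1 → σ⁻¹(1) = 2
σ(3) = 3 → σ⁻¹(3) = 3
σ(4) = 5 → σ⁻¹(5) = 4
σ(5) = 2 → σ⁻¹(2) = 5

σ⁻¹ = [2 5 3 1 4]


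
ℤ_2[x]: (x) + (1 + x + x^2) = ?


Add coefficients mod 2:
x^0: 0 + 1 = 1 (mod 2)
x^1: 1 + 1 = 0 (mod 2)
x^2: 0 + 1 = 1 (mod 2)
Result: 1 + x^2

f + g = 1 + x^2


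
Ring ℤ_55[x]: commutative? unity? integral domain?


ℤ_55 has zero divisors (5·11 ≡ 0), and these lift to constant zero divisors in ℤ_55[x]; so not an integral domain
Commutative: Yes
Integral domain: No
Has unity: Yes

ℤ_55[x]: Commutative=Yes, Unity=Yes


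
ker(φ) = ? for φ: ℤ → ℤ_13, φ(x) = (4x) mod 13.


Kernel = preimage of identity
ker(φ) = {x ∈ ℤ : 4x ≡ 0 (mod 13)}. gcd(4,13) = 1, so 4x ≡ 0 (mod 13) ⟺ x ≡ 0 (mod 13/1 = 13). Hence ker(φ) = 13ℤ

ker(φ) = 13ℤ


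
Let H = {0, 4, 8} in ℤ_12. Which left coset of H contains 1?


1 + H = {1 + h (mod 12) : h ∈ H}
1+0=1, 1+4=5, 1+8=9

1 + H = {1, 5, 9}


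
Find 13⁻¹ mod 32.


Use the extended Euclidean algorithm to write 1 = 13·s + 32·t; then s mod 32 is the inverse.
Euclidean algorithm:
  13 = 0·32 + 13
  32 = 2·13 + 6
  13 = 2·6 + 1
  6 = 6·1 + 0
gcd(13,32) = 1
Back-substitution gives: 13·(5) + 32·(-2) = 1
So 13⁻¹ ≡ 5 ≡ 5 (mod 32)
Check: 13 × 5 = 65 ≡ 1 (mod 32) ✓

13⁻¹ ≡ 5 (mod 32)


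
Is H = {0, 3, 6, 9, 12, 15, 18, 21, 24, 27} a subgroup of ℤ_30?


Subgroup test for H = {0, 3, 6, 9, 12, 15, 18, 21, 24, 27} in (ℤ_30, +):
(1) 0 ∈ H? Yes
(2) Closure: for all a,b ∈ H, (a+b) mod 30 ∈ H? Yes
(3) Inverses: for all a ∈ H, -a mod 30 ∈ H? Yes

Yes, H is a subgroup of ℤ_30


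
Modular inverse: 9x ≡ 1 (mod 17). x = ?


Use the extended Euclidean algorithm to write 1 = 9·s + 17·t; then s mod 17 is the inverse.
Euclidean algorithm:
  9 = 0·17 + 9
  17 = 1·9 + 8
  9 = 1·8 + 1
  8 = 8·1 + 0
gcd(9,17) = 1
Back-substitution gives: 9·(2) + 17·(-1) = 1
So 9⁻¹ ≡ 2 ≡ 2 (mod 17)
Check: 9 × 2 = 18 ≡ 1 (mod 17) ✓

9⁻¹ ≡ 2 (mod 17)


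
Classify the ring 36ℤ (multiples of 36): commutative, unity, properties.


36ℤ is a commutative ring under +,× but has no multiplicative identity (1 ∉ 36ℤ); it has no zero divisors, but without unity it is not an integral domain
Commutative: Yes
Integral domain: No
Has unity: No

36ℤ (multiples of 36): Commutative=Yes, Unity=No


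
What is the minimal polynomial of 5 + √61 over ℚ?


Let α = 5 + √61. Then α - 5 = √61, so (α - 5)² = 61, giving α² - 10α - 36 = 0. Degree 2 and α ∉ ℚ, so this is the minimal polynomial.

Minimal polynomial: x² - 10x - 36


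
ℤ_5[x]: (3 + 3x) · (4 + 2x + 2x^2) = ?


Expand and collect like terms; reduce coefficients mod 5:
x^0: 3·4 = 12 ≡ 2 (mod 5)
x^1: 3·2 + 3·4 = 18 ≡ 3 (mod 5)
x^2: 3·2 + 3·2 = 12 ≡ 2 (mod 5)
x^3: 3·2 = 6 ≡ 1 (mod 5)
Result: 2 + 3x + 2x^2 + x^3

f · g = 2 + 3x + 2x^2 + x^3


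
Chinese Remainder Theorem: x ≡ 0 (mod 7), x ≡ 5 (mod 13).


m₁ = 7, m₂ = 13, gcd = 1, so CRT applies. M = m₁·m₂ = 91
Let M₁ = M/m₁ = 13, M₂ = M/m₂ = 7
Find y₁ ≡ M₁⁻¹ (mod m₁): 13⁻¹ ≡ 6 (mod 7)
Find y₂ ≡ M₂⁻¹ (mod m₂): 7⁻¹ ≡ 2 (mod 13)
x = a₁·M₁·y₁ + a₂·M₂·y₂ = 0·13·6 + 5·7·2 = 70
Reduce mod 91: x ≡ 70
Check: 70 mod 7 = 0 ✓, 70 mod 13 = 5 ✓

x ≡ 70 (mod 91)


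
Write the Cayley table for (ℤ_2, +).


Elements: {0, 1}
Operation: addition mod 2
Entry (a, b) = (a + b) mod 2

Cayley table:
  | 0 | 1
0 | 0 | 1
1 | 1 | 0


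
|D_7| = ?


|D_n| = 2n (n rotations and n reflections)
|D_7| = 2×7 = 14

|D_7| = 14


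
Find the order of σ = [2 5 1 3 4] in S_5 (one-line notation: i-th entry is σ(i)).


Cycle decomposition: (1 2 5 4 3)
Cycle lengths: 5
Order = lcm(5) = 5

ord(σ) = 5


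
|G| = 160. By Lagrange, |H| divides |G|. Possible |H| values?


Lagrange's theorem: |H| divides |G|
|G| = 160
Divisors of 160: 1, 2, 4, 5, 8, 10, 16, 20, 32, 40, 80, 160

Possible subgroup orders: {1, 2, 4, 5, 8, 10, 16, 20, 32, 40, 80, 160}


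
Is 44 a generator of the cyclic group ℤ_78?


g generates ℤ_n iff gcd(g, n) = 1
gcd(44, 78) = 2
Since gcd = 2 ≠ 1, ⟨44⟩ has order 39 < 78, so 44 is not a generator.

No, 44 does not generate ℤ_78


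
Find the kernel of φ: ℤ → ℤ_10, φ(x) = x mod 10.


Kernel = preimage of identity
ker(φ) = {x ∈ ℤ : x ≡ 0 (mod 10)} = 10ℤ = {0, ±10, ±20, ...}

ker(φ) = 10ℤ


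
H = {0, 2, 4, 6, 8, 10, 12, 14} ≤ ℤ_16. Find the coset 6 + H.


6 + H = {6 + h (mod 16) : h ∈ H}
6+0=6, 6+2=8, 6+4=10, 6+6=12, 6+8=14, 6+10=0, 6+12=2, 6+14=4
6 + H = {0, 2, 4, 6, 8, 10, 12, 14} = 0 + H

6 + H = {0, 2, 4, 6, 8, 10, 12, 14}


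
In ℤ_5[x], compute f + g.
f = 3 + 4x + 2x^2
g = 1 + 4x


Add coefficients mod 5:
x^0: 3 + 1 = 4 (mod 5)
x^1: 4 + 4 = 3 (mod 5)
x^2: 2 + 0 = 2 (mod 5)
Result: 4 + 3x + 2x^2

f + g = 4 + 3x + 2x^2


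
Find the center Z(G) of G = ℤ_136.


Z(G) = {g ∈ G | gx = xg for all x ∈ G}
ℤ_136 is abelian, so Z(G) = G

Z(ℤ_136) = ℤ_136


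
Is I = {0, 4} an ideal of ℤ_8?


Check ideal conditions for I = {0, 4} in ℤ_8:
(1) I is an additive subgroup? Yes
(2) For r ∈ ℤ_8 and a ∈ I: r·a ∈ I? Yes

Yes, I is an ideal of ℤ_8


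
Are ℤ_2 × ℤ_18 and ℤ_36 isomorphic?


Comparing ℤ_2 × ℤ_18 and ℤ_36:
gcd(2,18) = 2 ≠ 1. Max element order in ℤ_2×ℤ_18 is lcm(2,18) = 18 < 36, so it has no element of order 36

No, ℤ_2 × ℤ_18 ≇ ℤ_36


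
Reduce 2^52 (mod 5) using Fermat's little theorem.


Fermat's little theorem: if p is prime and gcd(a,p)=1, then a^(p-1) ≡ 1 (mod p)
p = 5 is prime, gcd(2,5) = 1
Reduce exponent: 52 mod 4 = 0
So 2^52 ≡ 2^0 (mod 5)
2^0 = 1

2^52 ≡ 1 (mod 5)


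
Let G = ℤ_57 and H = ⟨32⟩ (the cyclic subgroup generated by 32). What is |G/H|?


|⟨32⟩| = n / gcd(32, 57) = 57 / 1 = 57
H is normal (ℤ_57 is abelian).
|G/H| = |G| / |H| = 57 / 57 = 1

|G/H| = 1


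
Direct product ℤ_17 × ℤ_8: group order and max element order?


|ℤ_17 × ℤ_8| = 17 × 8 = 136
Max element order = lcm(17,8) = 136
Cyclic? Yes (gcd=1)

|ℤ_17×ℤ_8| = 136, max element order = 136


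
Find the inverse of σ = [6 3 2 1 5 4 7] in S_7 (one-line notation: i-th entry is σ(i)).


To find σ⁻¹, swap domain and range:
σ(1) = 6 → σ⁻¹(6) = 1
σ(2) = 3 → σ⁻¹(3) = 2
σ(3) = 2 → σ⁻¹(2) = 3
σ(4) = 1 → σ⁻¹(1) = 4
σ(5) = 5 → σ⁻¹(5) = 5
σ(6) = 4 → σ⁻¹(4) = 6
σ(7) = 7 → σ⁻¹(7) = 7

σ⁻¹ = [4 3 2 6 5 1 7]


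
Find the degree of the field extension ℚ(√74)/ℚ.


√74 has minimal polynomial x² - 74 (irreducible over ℚ since 74 is squarefree)

[ℚ(√74)/ℚ] = 2


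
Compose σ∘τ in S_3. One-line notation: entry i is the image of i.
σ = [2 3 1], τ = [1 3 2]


σ∘τ: apply τ first, then σ
1 →τ 1 →σ 2
2 →τ 3 →σ 1
3 →τ 2 →σ 3

σ∘τ = [2 1 3]
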